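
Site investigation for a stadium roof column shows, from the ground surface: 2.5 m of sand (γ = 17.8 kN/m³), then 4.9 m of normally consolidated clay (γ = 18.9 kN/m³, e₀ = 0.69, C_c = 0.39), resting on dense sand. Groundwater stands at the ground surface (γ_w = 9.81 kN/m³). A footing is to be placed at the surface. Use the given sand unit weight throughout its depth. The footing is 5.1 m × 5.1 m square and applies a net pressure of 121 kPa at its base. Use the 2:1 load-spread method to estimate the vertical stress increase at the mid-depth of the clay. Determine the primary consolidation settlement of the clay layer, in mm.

S_c ≈ 271 mm

Mid-depth of clay below the ground surface: z = 2.5 + 4.9/2 = 4.95 m.
Total vertical stress at mid-clay: σ_v = 17.8×2.5 + 18.9×2.45 = 90.805 kPa.
Pore pressure: u = 9.81×(4.95 − 0) = 48.56 kPa.
Initial effective stress: σ'_0 = σ_v − u = 90.805 − 48.56 = 42.245 kPa.
Stress increase at mid-clay by the 2:1 spreading method:
Δσ = qBL/((B+z)(L+z)) = 121×5.1×5.1/((5.1+4.95)(5.1+4.95)) = 31.16 kPa
Final effective stress: σ'_f = σ'_0 + Δσ = 42.245 + 31.16 = 73.405 kPa.
Normally consolidated clay, so the full stress increment lies on the virgin compression line:
S_c = C_c·H/(1+e₀)·log₁₀(σ'_f/σ'_0) = 0.39×4.9/(1+0.69)×log₁₀(73.405/42.245)
    = 1.1308 × 0.23995 = 0.2713 m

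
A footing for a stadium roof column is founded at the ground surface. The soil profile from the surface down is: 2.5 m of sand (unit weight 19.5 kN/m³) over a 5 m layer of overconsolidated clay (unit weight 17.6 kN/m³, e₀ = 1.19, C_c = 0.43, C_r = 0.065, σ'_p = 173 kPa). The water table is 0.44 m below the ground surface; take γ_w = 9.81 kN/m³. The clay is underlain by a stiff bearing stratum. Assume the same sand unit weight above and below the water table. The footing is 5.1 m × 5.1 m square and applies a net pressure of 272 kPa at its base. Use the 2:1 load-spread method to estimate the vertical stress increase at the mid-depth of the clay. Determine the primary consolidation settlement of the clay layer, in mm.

S_c ≈ 57.6 mm

Mid-depth of clay below the ground surface: z = 2.5 + 5/2 = 5 m.
Total vertical stress at mid-clay: σ_v = 19.5×2.5 + 17.6×2.5 = 92.75 kPa.
Pore pressure: u = 9.81×(5 − 0.44) = 44.734 kPa.
Initial effective stress: σ'_0 = σ_v − u = 92.75 − 44.734 = 48.016 kPa.
Stress increase at mid-clay by the 2:1 spreading method:
Δσ = qBL/((B+z)(L+z)) = 272×5.1×5.1/((5.1+5)(5.1+5)) = 69.353 kPa
Final effective stress: σ'_f = 48.016 + 69.353 = 117.37 kPa.
σ'_f = 117.37 ≤ σ'_p = 173 kPa, so the clay remains overconsolidated and only the recompression index applies:
S_c = C_r·H/(1+e₀)·log₁₀(σ'_f/σ'_0) = 0.065×5/2.19×log₁₀(117.37/48.016)
    = 0.1484 × 0.38817 = 0.05761 m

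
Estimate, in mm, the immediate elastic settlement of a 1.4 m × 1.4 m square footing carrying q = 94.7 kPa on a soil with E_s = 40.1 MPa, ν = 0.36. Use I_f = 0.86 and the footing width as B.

Immediate (elastic) settlement: S_e = q·B·(1−ν²)/E_s · I_f.
E_s = 40.1 MPa = 40100 kPa.
S_e = 94.7 × 1.4 × (1 − 0.36²) / 40100 × 0.86
    = 94.7 × 1.4 × 0.8704 / 40100 × 0.86
    = 0.002475 m = 2.475 mm

S_e ≈ 2.47 mm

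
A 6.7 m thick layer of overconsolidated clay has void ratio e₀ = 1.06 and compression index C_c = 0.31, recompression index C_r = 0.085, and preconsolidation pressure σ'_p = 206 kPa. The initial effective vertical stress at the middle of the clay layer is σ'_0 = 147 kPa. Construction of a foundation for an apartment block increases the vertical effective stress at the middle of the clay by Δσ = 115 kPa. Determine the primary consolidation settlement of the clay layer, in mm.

S_c ≈ 146 mm

Final effective stress: σ'_f = 147 + 115 = 262 kPa.
σ'_f = 262 > σ'_p = 206 kPa, so the stress path crosses the preconsolidation pressure — recompression up to σ'_p, then virgin compression beyond:
S_c = H/(1+e₀)·[C_r·log₁₀(σ'_p/σ'_0) + C_c·log₁₀(σ'_f/σ'_p)]
    = 6.7/2.06 × [0.085×log₁₀(206/147) + 0.31×log₁₀(262/206)]
    = 3.2524 × [0.012457 + 0.032375] = 0.1458 m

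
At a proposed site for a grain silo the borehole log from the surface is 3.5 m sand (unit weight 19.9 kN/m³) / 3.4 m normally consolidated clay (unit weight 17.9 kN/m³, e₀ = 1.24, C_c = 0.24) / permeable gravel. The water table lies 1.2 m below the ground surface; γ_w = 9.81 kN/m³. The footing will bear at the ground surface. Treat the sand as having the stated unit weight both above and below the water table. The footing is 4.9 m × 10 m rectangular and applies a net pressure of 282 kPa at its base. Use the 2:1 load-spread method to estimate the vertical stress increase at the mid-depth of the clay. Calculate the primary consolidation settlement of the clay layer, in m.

Mid-depth of clay below the ground surface: z = 3.5 + 3.4/2 = 5.2 m.
Total vertical stress at mid-clay: σ_v = 19.9×3.5 + 17.9×1.7 = 100.08 kPa.
Pore pressure: u = 9.81×(5.2 − 1.2) = 39.24 kPa.
Initial effective stress: σ'_0 = σ_v − u = 100.08 − 39.24 = 60.84 kPa.
Stress increase at mid-clay by the 2:1 spreading method:
Δσ = qBL/((B+z)(L+z)) = 282×4.9×10/((4.9+5.2)(10+5.2)) = 90.008 kPa
Final effective stress: σ'_f = σ'_0 + Δσ = 60.84 + 90.008 = 150.85 kPa.
Normally consolidated clay, so the full stress increment lies on the virgin compression line:
S_c = C_c·H/(1+e₀)·log₁₀(σ'_f/σ'_0) = 0.24×3.4/(1+1.24)×log₁₀(150.85/60.84)
    = 0.36429 × 0.39436 = 0.1437 m

S_c ≈ 0.144 m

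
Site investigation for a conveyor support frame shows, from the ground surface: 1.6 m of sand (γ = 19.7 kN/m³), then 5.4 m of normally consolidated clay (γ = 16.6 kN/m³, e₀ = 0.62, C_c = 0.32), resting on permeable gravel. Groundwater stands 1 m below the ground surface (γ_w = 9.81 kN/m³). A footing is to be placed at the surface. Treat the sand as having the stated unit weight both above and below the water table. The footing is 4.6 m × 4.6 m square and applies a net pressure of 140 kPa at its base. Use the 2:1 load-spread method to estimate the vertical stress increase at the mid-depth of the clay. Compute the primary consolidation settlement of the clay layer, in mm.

Mid-depth of clay below the ground surface: z = 1.6 + 5.4/2 = 4.3 m.
Total vertical stress at mid-clay: σ_v = 19.7×1.6 + 16.6×2.7 = 76.34 kPa.
Pore pressure: u = 9.81×(4.3 − 1) = 32.373 kPa.
Initial effective stress: σ'_0 = σ_v − u = 76.34 − 32.373 = 43.967 kPa.
Stress increase at mid-clay by the 2:1 spreading method:
Δσ = qBL/((B+z)(L+z)) = 140×4.6×4.6/((4.6+4.3)(4.6+4.3)) = 37.399 kPa
Final effective stress: σ'_f = σ'_0 + Δσ = 43.967 + 37.399 = 81.366 kPa.
Normally consolidated clay, so the full stress increment lies on the virgin compression line:
S_c = C_c·H/(1+e₀)·log₁₀(σ'_f/σ'_0) = 0.32×5.4/(1+0.62)×log₁₀(81.366/43.967)
    = 1.0667 × 0.26732 = 0.2852 m

S_c ≈ 285 mm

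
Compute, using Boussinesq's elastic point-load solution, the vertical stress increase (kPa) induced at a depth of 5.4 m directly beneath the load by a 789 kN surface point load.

Boussinesq vertical stress below a point load on an elastic half-space:
Δσ_z = 3P/(2πz²) · [1 + (r/z)²]^(−5/2)
r/z = 0/5.4 = 0; [1+(r/z)²]^(−5/2) = 1.
Δσ_z = 3×789/(2π×5.4²) × 1 = 12.919 × 1 = 12.92 kPa

Δσ_z ≈ 12.9 kPa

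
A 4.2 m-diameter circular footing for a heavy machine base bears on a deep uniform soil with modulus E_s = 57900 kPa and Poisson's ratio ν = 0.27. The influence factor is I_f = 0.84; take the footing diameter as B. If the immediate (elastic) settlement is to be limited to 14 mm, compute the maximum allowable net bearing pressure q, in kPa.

S_e = q·B·(1−ν²)/E_s · I_f  ⇒  q = S_e·E_s / (B·(1−ν²)·I_f).
q = 0.014 × 57900 / (4.2 × 0.9271 × 0.84) = 247.8 kPa

q ≈ 248 kPa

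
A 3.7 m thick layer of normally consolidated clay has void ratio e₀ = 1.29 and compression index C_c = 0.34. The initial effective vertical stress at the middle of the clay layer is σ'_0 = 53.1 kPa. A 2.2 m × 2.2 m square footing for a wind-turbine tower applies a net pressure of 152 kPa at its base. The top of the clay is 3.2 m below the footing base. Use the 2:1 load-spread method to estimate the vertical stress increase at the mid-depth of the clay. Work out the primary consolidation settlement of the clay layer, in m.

S_c ≈ 0.0558 m

Mid-depth of clay below the footing base: z = 3.2 + 3.7/2 = 5.05 m.
Stress increase at mid-clay by the 2:1 spreading method:
Δσ = qBL/((B+z)(L+z)) = 152×2.2×2.2/((2.2+5.05)(2.2+5.05)) = 13.996 kPa
Final effective stress: σ'_f = σ'_0 + Δσ = 53.1 + 13.996 = 67.096 kPa.
Normally consolidated clay, so the full stress increment lies on the virgin compression line:
S_c = C_c·H/(1+e₀)·log₁₀(σ'_f/σ'_0) = 0.34×3.7/(1+1.29)×log₁₀(67.096/53.1)
    = 0.54934 × 0.1016 = 0.05581 m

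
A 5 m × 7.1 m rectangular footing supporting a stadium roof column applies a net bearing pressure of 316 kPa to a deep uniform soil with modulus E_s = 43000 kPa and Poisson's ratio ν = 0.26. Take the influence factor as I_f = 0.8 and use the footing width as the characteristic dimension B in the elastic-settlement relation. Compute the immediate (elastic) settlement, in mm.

S_e ≈ 27.4 mm

Immediate (elastic) settlement: S_e = q·B·(1−ν²)/E_s · I_f.
S_e = 316 × 5 × (1 − 0.26²) / 43000 × 0.8
    = 316 × 5 × 0.9324 / 43000 × 0.8
    = 0.02741 m = 27.41 mm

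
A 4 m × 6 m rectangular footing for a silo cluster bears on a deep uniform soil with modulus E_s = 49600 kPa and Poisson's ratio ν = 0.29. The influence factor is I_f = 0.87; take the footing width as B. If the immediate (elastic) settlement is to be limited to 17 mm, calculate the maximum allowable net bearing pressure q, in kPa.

S_e = q·B·(1−ν²)/E_s · I_f  ⇒  q = S_e·E_s / (B·(1−ν²)·I_f).
q = 0.017 × 49600 / (4 × 0.9159 × 0.87) = 264.5 kPa

q ≈ 265 kPa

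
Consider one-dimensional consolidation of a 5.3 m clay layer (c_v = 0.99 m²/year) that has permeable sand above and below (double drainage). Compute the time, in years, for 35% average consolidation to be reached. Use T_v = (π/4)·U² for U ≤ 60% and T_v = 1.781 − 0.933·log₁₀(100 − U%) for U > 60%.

Drainage path length: H_d = H/2 = 2.65 m (double drainage).
U ≤ 60%: T_v = (π/4)·U² = (π/4)×0.35² = 0.096211.
t = T_v·H_d²/c_v = 0.096211×2.65²/0.99 = 0.6825 years.

t ≈ 0.682 years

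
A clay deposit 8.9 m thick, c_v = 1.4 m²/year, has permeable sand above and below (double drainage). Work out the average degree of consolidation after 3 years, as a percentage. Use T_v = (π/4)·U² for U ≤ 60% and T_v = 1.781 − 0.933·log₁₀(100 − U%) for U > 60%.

Drainage path length: H_d = H/2 = 4.45 m (double drainage).
T_v = c_v·t/H_d² = 1.4×3/4.45² = 0.21209.
T_v = 0.21209 corresponds to the U ≤ 60% branch:
U = √(4T_v/π) = 0.5197

U ≈ 52 %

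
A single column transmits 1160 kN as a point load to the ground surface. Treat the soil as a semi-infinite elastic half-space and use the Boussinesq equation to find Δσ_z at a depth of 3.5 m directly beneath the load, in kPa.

Boussinesq vertical stress below a point load on an elastic half-space:
Δσ_z = 3P/(2πz²) · [1 + (r/z)²]^(−5/2)
r/z = 0/3.5 = 0; [1+(r/z)²]^(−5/2) = 1.
Δσ_z = 3×1160/(2π×3.5²) × 1 = 45.213 × 1 = 45.21 kPa

Δσ_z ≈ 45.2 kPa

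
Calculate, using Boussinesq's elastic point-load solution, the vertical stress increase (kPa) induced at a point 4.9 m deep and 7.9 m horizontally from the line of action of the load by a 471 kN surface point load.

Δσ_z ≈ 0.381 kPa

Boussinesq vertical stress below a point load on an elastic half-space:
Δσ_z = 3P/(2πz²) · [1 + (r/z)²]^(−5/2)
r/z = 7.9/4.9 = 1.6122; [1+(r/z)²]^(−5/2) = 0.040686.
Δσ_z = 3×471/(2π×4.9²) × 0.040686 = 9.3663 × 0.040686 = 0.3811 kPa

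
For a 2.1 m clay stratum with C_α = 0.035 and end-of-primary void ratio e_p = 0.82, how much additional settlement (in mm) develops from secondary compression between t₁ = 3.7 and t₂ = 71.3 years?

Secondary compression: S_s = C_α·H/(1+e_p)·log₁₀(t₂/t₁)
S_s = 0.035×2.1/(1+0.82)×log₁₀(71.3/3.7)
    = 0.04038 × 1.285 = 0.05189 m

S_s ≈ 51.9 mm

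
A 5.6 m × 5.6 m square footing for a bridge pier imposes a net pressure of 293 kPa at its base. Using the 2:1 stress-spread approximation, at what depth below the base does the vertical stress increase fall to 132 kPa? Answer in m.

2:1 spreading — at depth z the loaded area has grown by z in each plan dimension:
qB²/(B+z)² = Δσ_z ⇒ z = B(√(q/Δσ_z) − 1) = 5.6×(√(293/132) − 1) = 2.743 m

z ≈ 2.74 m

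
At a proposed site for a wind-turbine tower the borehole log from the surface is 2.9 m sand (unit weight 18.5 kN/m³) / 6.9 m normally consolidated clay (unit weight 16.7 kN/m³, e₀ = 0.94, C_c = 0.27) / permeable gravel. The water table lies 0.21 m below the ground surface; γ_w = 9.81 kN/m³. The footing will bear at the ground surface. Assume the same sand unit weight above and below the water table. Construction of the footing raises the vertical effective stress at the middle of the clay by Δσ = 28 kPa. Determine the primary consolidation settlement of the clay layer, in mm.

Mid-depth of clay below the ground surface: z = 2.9 + 6.9/2 = 6.35 m.
Total vertical stress at mid-clay: σ_v = 18.5×2.9 + 16.7×3.45 = 111.27 kPa.
Pore pressure: u = 9.81×(6.35 − 0.21) = 60.233 kPa.
Initial effective stress: σ'_0 = σ_v − u = 111.27 − 60.233 = 51.037 kPa.
Final effective stress: σ'_f = σ'_0 + Δσ = 51.037 + 28 = 79.037 kPa.
Normally consolidated clay, so the full stress increment lies on the virgin compression line:
S_c = C_c·H/(1+e₀)·log₁₀(σ'_f/σ'_0) = 0.27×6.9/(1+0.94)×log₁₀(79.037/51.037)
    = 0.96031 × 0.18995 = 0.1824 m

S_c ≈ 182 mm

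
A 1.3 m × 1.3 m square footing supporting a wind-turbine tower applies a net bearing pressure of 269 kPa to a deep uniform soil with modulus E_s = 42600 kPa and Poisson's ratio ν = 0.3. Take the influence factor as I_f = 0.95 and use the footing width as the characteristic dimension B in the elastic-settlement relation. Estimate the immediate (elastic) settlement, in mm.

Immediate (elastic) settlement: S_e = q·B·(1−ν²)/E_s · I_f.
S_e = 269 × 1.3 × (1 − 0.3²) / 42600 × 0.95
    = 269 × 1.3 × 0.91 / 42600 × 0.95
    = 0.007097 m = 7.097 mm

S_e ≈ 7.1 mm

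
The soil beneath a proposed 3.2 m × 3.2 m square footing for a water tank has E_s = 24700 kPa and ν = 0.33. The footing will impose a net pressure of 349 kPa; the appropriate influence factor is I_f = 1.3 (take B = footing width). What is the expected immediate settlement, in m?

S_e ≈ 0.0524 m

Immediate (elastic) settlement: S_e = q·B·(1−ν²)/E_s · I_f.
S_e = 349 × 3.2 × (1 − 0.33²) / 24700 × 1.3
    = 349 × 3.2 × 0.8911 / 24700 × 1.3
    = 0.05238 m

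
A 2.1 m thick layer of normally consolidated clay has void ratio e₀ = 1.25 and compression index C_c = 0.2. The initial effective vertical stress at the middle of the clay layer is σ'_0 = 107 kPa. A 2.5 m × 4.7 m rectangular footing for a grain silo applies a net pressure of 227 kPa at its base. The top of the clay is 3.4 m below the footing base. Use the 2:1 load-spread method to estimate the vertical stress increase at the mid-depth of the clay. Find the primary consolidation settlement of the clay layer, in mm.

Mid-depth of clay below the footing base: z = 3.4 + 2.1/2 = 4.45 m.
Stress increase at mid-clay by the 2:1 spreading method:
Δσ = qBL/((B+z)(L+z)) = 227×2.5×4.7/((2.5+4.45)(4.7+4.45)) = 41.943 kPa
Final effective stress: σ'_f = σ'_0 + Δσ = 107 + 41.943 = 148.94 kPa.
Normally consolidated clay, so the full stress increment lies on the virgin compression line:
S_c = C_c·H/(1+e₀)·log₁₀(σ'_f/σ'_0) = 0.2×2.1/(1+1.25)×log₁₀(148.94/107)
    = 0.18667 × 0.14363 = 0.02681 m

S_c ≈ 26.8 mm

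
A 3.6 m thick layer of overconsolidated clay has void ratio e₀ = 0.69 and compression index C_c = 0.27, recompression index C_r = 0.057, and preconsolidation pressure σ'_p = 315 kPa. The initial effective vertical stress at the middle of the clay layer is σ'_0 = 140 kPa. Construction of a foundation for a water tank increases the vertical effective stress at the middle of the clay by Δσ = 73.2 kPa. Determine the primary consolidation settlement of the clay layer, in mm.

Final effective stress: σ'_f = 140 + 73.2 = 213.2 kPa.
σ'_f = 213.2 ≤ σ'_p = 315 kPa, so the clay remains overconsolidated and only the recompression index applies:
S_c = C_r·H/(1+e₀)·log₁₀(σ'_f/σ'_0) = 0.057×3.6/1.69×log₁₀(213.2/140)
    = 0.12142 × 0.18266 = 0.02218 m

S_c ≈ 22.2 mm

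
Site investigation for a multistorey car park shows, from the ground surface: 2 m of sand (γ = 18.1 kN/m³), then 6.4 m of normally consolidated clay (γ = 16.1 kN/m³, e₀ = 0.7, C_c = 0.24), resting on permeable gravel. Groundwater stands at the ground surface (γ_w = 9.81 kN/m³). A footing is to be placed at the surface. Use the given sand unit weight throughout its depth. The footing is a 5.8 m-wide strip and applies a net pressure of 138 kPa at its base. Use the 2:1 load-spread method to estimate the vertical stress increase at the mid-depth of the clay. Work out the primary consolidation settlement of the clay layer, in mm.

Mid-depth of clay below the ground surface: z = 2 + 6.4/2 = 5.2 m.
Total vertical stress at mid-clay: σ_v = 18.1×2 + 16.1×3.2 = 87.72 kPa.
Pore pressure: u = 9.81×(5.2 − 0) = 51.012 kPa.
Initial effective stress: σ'_0 = σ_v − u = 87.72 − 51.012 = 36.708 kPa.
Stress increase at mid-clay by the 2:1 spreading method:
Δσ = qB/(B+z) = 138×5.8/(5.8+5.2) = 72.764 kPa
Final effective stress: σ'_f = σ'_0 + Δσ = 36.708 + 72.764 = 109.47 kPa.
Normally consolidated clay, so the full stress increment lies on the virgin compression line:
S_c = C_c·H/(1+e₀)·log₁₀(σ'_f/σ'_0) = 0.24×6.4/(1+0.7)×log₁₀(109.47/36.708)
    = 0.90353 × 0.47453 = 0.4288 m

S_c ≈ 429 mm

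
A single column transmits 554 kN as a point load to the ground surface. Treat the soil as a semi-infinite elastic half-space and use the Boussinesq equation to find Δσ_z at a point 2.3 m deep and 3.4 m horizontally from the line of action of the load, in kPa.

Boussinesq vertical stress below a point load on an elastic half-space:
Δσ_z = 3P/(2πz²) · [1 + (r/z)²]^(−5/2)
r/z = 3.4/2.3 = 1.4783; [1+(r/z)²]^(−5/2) = 0.055225.
Δσ_z = 3×554/(2π×2.3²) × 0.055225 = 50.003 × 0.055225 = 2.761 kPa

Δσ_z ≈ 2.76 kPa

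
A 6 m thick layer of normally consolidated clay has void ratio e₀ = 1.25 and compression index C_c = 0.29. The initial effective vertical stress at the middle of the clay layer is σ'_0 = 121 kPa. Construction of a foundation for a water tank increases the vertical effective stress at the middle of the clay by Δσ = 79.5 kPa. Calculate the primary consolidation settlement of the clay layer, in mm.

S_c ≈ 170 mm

Final effective stress: σ'_f = σ'_0 + Δσ = 121 + 79.5 = 200.5 kPa.
Normally consolidated clay, so the full stress increment lies on the virgin compression line:
S_c = C_c·H/(1+e₀)·log₁₀(σ'_f/σ'_0) = 0.29×6/(1+1.25)×log₁₀(200.5/121)
    = 0.77333 × 0.21933 = 0.1696 m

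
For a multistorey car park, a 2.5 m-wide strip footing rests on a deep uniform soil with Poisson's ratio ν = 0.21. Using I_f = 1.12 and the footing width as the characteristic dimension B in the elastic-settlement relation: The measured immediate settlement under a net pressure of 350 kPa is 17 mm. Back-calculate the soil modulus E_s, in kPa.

S_e = q·B·(1−ν²)/E_s · I_f  ⇒  E_s = q·B·(1−ν²)·I_f / S_e.
E_s = 350 × 2.5 × 0.9559 × 1.12 / 0.017 = 55100 kPa

E_s ≈ 55100 kPa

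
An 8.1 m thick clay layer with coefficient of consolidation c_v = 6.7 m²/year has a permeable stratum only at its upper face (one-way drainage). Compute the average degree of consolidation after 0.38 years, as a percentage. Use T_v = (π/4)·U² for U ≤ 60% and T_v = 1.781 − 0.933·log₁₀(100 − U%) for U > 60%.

U ≈ 22.2 %

Drainage path length: H_d = H = 8.1 m (single drainage).
T_v = c_v·t/H_d² = 6.7×0.38/8.1² = 0.038805.
T_v = 0.038805 corresponds to the U ≤ 60% branch:
U = √(4T_v/π) = 0.2223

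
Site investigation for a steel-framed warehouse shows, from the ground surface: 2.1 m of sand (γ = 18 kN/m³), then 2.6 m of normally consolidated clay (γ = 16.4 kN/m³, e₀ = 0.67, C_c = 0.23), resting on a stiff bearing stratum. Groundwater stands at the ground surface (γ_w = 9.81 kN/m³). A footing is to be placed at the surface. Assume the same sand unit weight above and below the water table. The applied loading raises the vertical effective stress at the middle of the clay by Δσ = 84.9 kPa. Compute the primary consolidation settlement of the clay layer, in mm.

S_c ≈ 227 mm

Mid-depth of clay below the ground surface: z = 2.1 + 2.6/2 = 3.4 m.
Total vertical stress at mid-clay: σ_v = 18×2.1 + 16.4×1.3 = 59.12 kPa.
Pore pressure: u = 9.81×(3.4 − 0) = 33.354 kPa.
Initial effective stress: σ'_0 = σ_v − u = 59.12 − 33.354 = 25.766 kPa.
Final effective stress: σ'_f = σ'_0 + Δσ = 25.766 + 84.9 = 110.67 kPa.
Normally consolidated clay, so the full stress increment lies on the virgin compression line:
S_c = C_c·H/(1+e₀)·log₁₀(σ'_f/σ'_0) = 0.23×2.6/(1+0.67)×log₁₀(110.67/25.766)
    = 0.35808 × 0.63298 = 0.2267 m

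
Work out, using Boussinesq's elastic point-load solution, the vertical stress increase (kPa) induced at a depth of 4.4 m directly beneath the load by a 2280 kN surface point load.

Boussinesq vertical stress below a point load on an elastic half-space:
Δσ_z = 3P/(2πz²) · [1 + (r/z)²]^(−5/2)
r/z = 0/4.4 = 0; [1+(r/z)²]^(−5/2) = 1.
Δσ_z = 3×2280/(2π×4.4²) × 1 = 56.23 × 1 = 56.23 kPa

Δσ_z ≈ 56.2 kPa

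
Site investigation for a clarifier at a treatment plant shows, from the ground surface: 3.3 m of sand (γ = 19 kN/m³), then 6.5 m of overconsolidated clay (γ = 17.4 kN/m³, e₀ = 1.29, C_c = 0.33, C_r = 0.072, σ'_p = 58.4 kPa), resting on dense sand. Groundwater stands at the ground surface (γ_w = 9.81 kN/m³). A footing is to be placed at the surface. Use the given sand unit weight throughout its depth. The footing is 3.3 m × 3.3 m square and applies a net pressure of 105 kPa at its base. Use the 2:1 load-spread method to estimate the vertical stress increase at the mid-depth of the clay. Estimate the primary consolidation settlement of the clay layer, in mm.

S_c ≈ 59.9 mm

Mid-depth of clay below the ground surface: z = 3.3 + 6.5/2 = 6.55 m.
Total vertical stress at mid-clay: σ_v = 19×3.3 + 17.4×3.25 = 119.25 kPa.
Pore pressure: u = 9.81×(6.55 − 0) = 64.255 kPa.
Initial effective stress: σ'_0 = σ_v − u = 119.25 − 64.255 = 54.995 kPa.
Stress increase at mid-clay by the 2:1 spreading method:
Δσ = qBL/((B+z)(L+z)) = 105×3.3×3.3/((3.3+6.55)(3.3+6.55)) = 11.785 kPa
Final effective stress: σ'_f = 54.995 + 11.785 = 66.78 kPa.
σ'_f = 66.78 > σ'_p = 58.4 kPa, so the stress path crosses the preconsolidation pressure — recompression up to σ'_p, then virgin compression beyond:
S_c = H/(1+e₀)·[C_r·log₁₀(σ'_p/σ'_0) + C_c·log₁₀(σ'_f/σ'_p)]
    = 6.5/2.29 × [0.072×log₁₀(58.4/54.995) + 0.33×log₁₀(66.78/58.4)]
    = 2.8384 × [0.0018785 + 0.019217] = 0.05988 m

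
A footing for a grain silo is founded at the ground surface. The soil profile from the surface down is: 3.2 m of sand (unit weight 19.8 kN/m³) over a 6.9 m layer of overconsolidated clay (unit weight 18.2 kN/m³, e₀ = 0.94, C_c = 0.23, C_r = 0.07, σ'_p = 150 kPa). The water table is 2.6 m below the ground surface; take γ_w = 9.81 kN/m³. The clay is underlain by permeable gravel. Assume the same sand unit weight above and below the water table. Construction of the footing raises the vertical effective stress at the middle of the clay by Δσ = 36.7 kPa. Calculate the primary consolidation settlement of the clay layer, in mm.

S_c ≈ 38.3 mm

Mid-depth of clay below the ground surface: z = 3.2 + 6.9/2 = 6.65 m.
Total vertical stress at mid-clay: σ_v = 19.8×3.2 + 18.2×3.45 = 126.15 kPa.
Pore pressure: u = 9.81×(6.65 − 2.6) = 39.73 kPa.
Initial effective stress: σ'_0 = σ_v − u = 126.15 − 39.73 = 86.42 kPa.
Final effective stress: σ'_f = 86.42 + 36.7 = 123.12 kPa.
σ'_f = 123.12 ≤ σ'_p = 150 kPa, so the clay remains overconsolidated and only the recompression index applies:
S_c = C_r·H/(1+e₀)·log₁₀(σ'_f/σ'_0) = 0.07×6.9/1.94×log₁₀(123.12/86.42)
    = 0.24897 × 0.15371 = 0.03827 m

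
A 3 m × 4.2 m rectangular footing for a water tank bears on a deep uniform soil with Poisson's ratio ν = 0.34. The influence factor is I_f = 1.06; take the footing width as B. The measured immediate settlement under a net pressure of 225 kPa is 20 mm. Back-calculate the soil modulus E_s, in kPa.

S_e = q·B·(1−ν²)/E_s · I_f  ⇒  E_s = q·B·(1−ν²)·I_f / S_e.
E_s = 225 × 3 × 0.8844 × 1.06 / 0.02 = 31640 kPa

E_s ≈ 31600 kPa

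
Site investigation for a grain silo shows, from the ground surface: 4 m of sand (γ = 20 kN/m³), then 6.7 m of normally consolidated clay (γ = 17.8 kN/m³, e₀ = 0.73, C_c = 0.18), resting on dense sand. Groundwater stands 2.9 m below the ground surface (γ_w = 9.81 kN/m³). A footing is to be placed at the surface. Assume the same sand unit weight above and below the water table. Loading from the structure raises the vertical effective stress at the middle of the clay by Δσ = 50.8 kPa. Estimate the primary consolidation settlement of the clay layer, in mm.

S_c ≈ 129 mm

Mid-depth of clay below the ground surface: z = 4 + 6.7/2 = 7.35 m.
Total vertical stress at mid-clay: σ_v = 20×4 + 17.8×3.35 = 139.63 kPa.
Pore pressure: u = 9.81×(7.35 − 2.9) = 43.655 kPa.
Initial effective stress: σ'_0 = σ_v − u = 139.63 − 43.655 = 95.975 kPa.
Final effective stress: σ'_f = σ'_0 + Δσ = 95.975 + 50.8 = 146.77 kPa.
Normally consolidated clay, so the full stress increment lies on the virgin compression line:
S_c = C_c·H/(1+e₀)·log₁₀(σ'_f/σ'_0) = 0.18×6.7/(1+0.73)×log₁₀(146.77/95.975)
    = 0.69711 × 0.18448 = 0.1286 m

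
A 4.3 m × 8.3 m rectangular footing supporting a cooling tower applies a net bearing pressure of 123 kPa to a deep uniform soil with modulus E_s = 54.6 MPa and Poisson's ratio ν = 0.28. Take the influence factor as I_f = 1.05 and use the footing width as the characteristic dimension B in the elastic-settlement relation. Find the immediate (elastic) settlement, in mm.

Immediate (elastic) settlement: S_e = q·B·(1−ν²)/E_s · I_f.
E_s = 54.6 MPa = 54600 kPa.
S_e = 123 × 4.3 × (1 − 0.28²) / 54600 × 1.05
    = 123 × 4.3 × 0.9216 / 54600 × 1.05
    = 0.009374 m = 9.374 mm

S_e ≈ 9.37 mm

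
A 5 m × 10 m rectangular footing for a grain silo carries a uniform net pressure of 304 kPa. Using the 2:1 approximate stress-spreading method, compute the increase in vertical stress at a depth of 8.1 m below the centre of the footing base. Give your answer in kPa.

Δσ_z ≈ 64.1 kPa

By the 2:1 method the load spreads at 1 horizontal : 2 vertical, so at depth z the loaded area has grown by z in each plan dimension:
Δσ = qBL/((B+z)(L+z)) = 304×5×10/((5+8.1)(10+8.1)) = 64.105 kPa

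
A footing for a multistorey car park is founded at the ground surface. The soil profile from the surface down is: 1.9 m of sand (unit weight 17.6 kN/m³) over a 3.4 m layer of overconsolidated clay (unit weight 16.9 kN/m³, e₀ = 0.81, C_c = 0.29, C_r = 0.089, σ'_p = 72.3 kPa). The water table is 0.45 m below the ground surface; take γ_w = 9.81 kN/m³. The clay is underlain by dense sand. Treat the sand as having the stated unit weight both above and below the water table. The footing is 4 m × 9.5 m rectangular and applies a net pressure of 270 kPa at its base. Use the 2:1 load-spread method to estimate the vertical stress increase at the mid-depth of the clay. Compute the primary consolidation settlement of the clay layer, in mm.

S_c ≈ 207 mm

Mid-depth of clay below the ground surface: z = 1.9 + 3.4/2 = 3.6 m.
Total vertical stress at mid-clay: σ_v = 17.6×1.9 + 16.9×1.7 = 62.17 kPa.
Pore pressure: u = 9.81×(3.6 − 0.45) = 30.902 kPa.
Initial effective stress: σ'_0 = σ_v − u = 62.17 − 30.902 = 31.268 kPa.
Stress increase at mid-clay by the 2:1 spreading method:
Δσ = qBL/((B+z)(L+z)) = 270×4×9.5/((4+3.6)(9.5+3.6)) = 103.05 kPa
Final effective stress: σ'_f = 31.268 + 103.05 = 134.32 kPa.
σ'_f = 134.32 > σ'_p = 72.3 kPa, so the stress path crosses the preconsolidation pressure — recompression up to σ'_p, then virgin compression beyond:
S_c = H/(1+e₀)·[C_r·log₁₀(σ'_p/σ'_0) + C_c·log₁₀(σ'_f/σ'_p)]
    = 3.4/1.81 × [0.089×log₁₀(72.3/31.268) + 0.29×log₁₀(134.32/72.3)]
    = 1.8785 × [0.032399 + 0.078011] = 0.2074 m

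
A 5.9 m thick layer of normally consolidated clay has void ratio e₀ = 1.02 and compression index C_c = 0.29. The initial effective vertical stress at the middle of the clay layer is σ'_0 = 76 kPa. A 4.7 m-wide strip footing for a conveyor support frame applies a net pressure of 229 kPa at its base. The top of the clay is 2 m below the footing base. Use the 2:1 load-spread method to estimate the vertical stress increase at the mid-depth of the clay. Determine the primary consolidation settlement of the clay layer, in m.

Mid-depth of clay below the footing base: z = 2 + 5.9/2 = 4.95 m.
Stress increase at mid-clay by the 2:1 spreading method:
Δσ = qB/(B+z) = 229×4.7/(4.7+4.95) = 111.53 kPa
Final effective stress: σ'_f = σ'_0 + Δσ = 76 + 111.53 = 187.53 kPa.
Normally consolidated clay, so the full stress increment lies on the virgin compression line:
S_c = C_c·H/(1+e₀)·log₁₀(σ'_f/σ'_0) = 0.29×5.9/(1+1.02)×log₁₀(187.53/76)
    = 0.84703 × 0.39226 = 0.3323 m

S_c ≈ 0.332 m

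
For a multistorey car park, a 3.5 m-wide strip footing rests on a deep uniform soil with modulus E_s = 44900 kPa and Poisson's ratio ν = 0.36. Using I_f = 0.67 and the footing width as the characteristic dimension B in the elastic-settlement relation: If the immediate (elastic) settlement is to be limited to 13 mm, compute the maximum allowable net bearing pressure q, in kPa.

S_e = q·B·(1−ν²)/E_s · I_f  ⇒  q = S_e·E_s / (B·(1−ν²)·I_f).
q = 0.013 × 44900 / (3.5 × 0.8704 × 0.67) = 286 kPa

q ≈ 286 kPa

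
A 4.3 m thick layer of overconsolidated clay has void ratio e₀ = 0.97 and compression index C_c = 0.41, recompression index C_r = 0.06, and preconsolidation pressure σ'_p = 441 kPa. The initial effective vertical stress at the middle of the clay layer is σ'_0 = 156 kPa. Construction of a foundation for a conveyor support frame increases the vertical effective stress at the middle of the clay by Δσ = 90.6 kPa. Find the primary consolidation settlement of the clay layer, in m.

Final effective stress: σ'_f = 156 + 90.6 = 246.6 kPa.
σ'_f = 246.6 ≤ σ'_p = 441 kPa, so the clay remains overconsolidated and only the recompression index applies:
S_c = C_r·H/(1+e₀)·log₁₀(σ'_f/σ'_0) = 0.06×4.3/1.97×log₁₀(246.6/156)
    = 0.13096 × 0.19887 = 0.02604 m

S_c ≈ 0.026 m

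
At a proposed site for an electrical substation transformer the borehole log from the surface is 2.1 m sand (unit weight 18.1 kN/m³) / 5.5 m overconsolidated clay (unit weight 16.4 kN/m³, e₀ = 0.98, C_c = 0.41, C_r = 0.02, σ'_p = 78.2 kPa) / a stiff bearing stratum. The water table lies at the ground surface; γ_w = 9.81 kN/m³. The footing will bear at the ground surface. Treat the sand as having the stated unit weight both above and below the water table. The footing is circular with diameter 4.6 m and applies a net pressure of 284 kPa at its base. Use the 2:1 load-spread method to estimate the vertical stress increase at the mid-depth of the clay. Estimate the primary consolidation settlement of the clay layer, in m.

Mid-depth of clay below the ground surface: z = 2.1 + 5.5/2 = 4.85 m.
Total vertical stress at mid-clay: σ_v = 18.1×2.1 + 16.4×2.75 = 83.11 kPa.
Pore pressure: u = 9.81×(4.85 − 0) = 47.578 kPa.
Initial effective stress: σ'_0 = σ_v − u = 83.11 − 47.578 = 35.532 kPa.
Stress increase at mid-clay by the 2:1 spreading method:
Δσ ≈ qD²/(D+z)² = 284×4.6²/(4.6+4.85)² = 67.293 kPa
Final effective stress: σ'_f = 35.532 + 67.293 = 102.83 kPa.
σ'_f = 102.83 > σ'_p = 78.2 kPa, so the stress path crosses the preconsolidation pressure — recompression up to σ'_p, then virgin compression beyond:
S_c = H/(1+e₀)·[C_r·log₁₀(σ'_p/σ'_0) + C_c·log₁₀(σ'_f/σ'_p)]
    = 5.5/1.98 × [0.02×log₁₀(78.2/35.532) + 0.41×log₁₀(102.83/78.2)]
    = 2.7778 × [0.0068517 + 0.048754] = 0.1545 m

S_c ≈ 0.154 m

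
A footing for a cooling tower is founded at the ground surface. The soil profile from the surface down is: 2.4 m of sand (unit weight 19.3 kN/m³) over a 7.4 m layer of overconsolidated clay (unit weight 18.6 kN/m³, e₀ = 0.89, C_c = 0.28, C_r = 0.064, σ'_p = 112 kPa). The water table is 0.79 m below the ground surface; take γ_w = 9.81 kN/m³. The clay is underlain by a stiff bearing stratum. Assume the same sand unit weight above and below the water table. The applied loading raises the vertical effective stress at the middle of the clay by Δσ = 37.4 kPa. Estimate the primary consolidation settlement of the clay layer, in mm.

Mid-depth of clay below the ground surface: z = 2.4 + 7.4/2 = 6.1 m.
Total vertical stress at mid-clay: σ_v = 19.3×2.4 + 18.6×3.7 = 115.14 kPa.
Pore pressure: u = 9.81×(6.1 − 0.79) = 52.091 kPa.
Initial effective stress: σ'_0 = σ_v − u = 115.14 − 52.091 = 63.049 kPa.
Final effective stress: σ'_f = 63.049 + 37.4 = 100.45 kPa.
σ'_f = 100.45 ≤ σ'_p = 112 kPa, so the clay remains overconsolidated and only the recompression index applies:
S_c = C_r·H/(1+e₀)·log₁₀(σ'_f/σ'_0) = 0.064×7.4/1.89×log₁₀(100.45/63.049)
    = 0.25058 × 0.20227 = 0.05068 m

S_c ≈ 50.7 mm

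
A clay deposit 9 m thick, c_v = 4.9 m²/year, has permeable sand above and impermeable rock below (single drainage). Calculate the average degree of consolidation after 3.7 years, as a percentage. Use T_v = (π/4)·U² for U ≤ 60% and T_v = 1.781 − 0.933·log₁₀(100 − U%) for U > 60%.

U ≈ 53.4 %

Drainage path length: H_d = H = 9 m (single drainage).
T_v = c_v·t/H_d² = 4.9×3.7/9² = 0.22383.
T_v = 0.22383 corresponds to the U ≤ 60% branch:
U = √(4T_v/π) = 0.5338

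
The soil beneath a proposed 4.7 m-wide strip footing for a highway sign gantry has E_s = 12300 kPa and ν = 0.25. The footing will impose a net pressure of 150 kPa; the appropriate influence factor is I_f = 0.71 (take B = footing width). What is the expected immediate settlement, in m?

Immediate (elastic) settlement: S_e = q·B·(1−ν²)/E_s · I_f.
S_e = 150 × 4.7 × (1 − 0.25²) / 12300 × 0.71
    = 150 × 4.7 × 0.9375 / 12300 × 0.71
    = 0.03815 m

S_e ≈ 0.0382 m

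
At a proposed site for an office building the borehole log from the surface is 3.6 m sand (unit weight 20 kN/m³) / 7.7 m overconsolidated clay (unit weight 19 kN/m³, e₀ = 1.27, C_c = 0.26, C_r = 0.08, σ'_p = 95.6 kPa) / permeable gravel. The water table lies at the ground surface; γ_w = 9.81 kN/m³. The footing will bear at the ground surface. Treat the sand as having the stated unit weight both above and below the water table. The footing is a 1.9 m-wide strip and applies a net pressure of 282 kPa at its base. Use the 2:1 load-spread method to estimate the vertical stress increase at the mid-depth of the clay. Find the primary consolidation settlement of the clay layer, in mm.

S_c ≈ 149 mm

Mid-depth of clay below the ground surface: z = 3.6 + 7.7/2 = 7.45 m.
Total vertical stress at mid-clay: σ_v = 20×3.6 + 19×3.85 = 145.15 kPa.
Pore pressure: u = 9.81×(7.45 − 0) = 73.085 kPa.
Initial effective stress: σ'_0 = σ_v − u = 145.15 − 73.085 = 72.065 kPa.
Stress increase at mid-clay by the 2:1 spreading method:
Δσ = qB/(B+z) = 282×1.9/(1.9+7.45) = 57.305 kPa
Final effective stress: σ'_f = 72.065 + 57.305 = 129.37 kPa.
σ'_f = 129.37 > σ'_p = 95.6 kPa, so the stress path crosses the preconsolidation pressure — recompression up to σ'_p, then virgin compression beyond:
S_c = H/(1+e₀)·[C_r·log₁₀(σ'_p/σ'_0) + C_c·log₁₀(σ'_f/σ'_p)]
    = 7.7/2.27 × [0.08×log₁₀(95.6/72.065) + 0.26×log₁₀(129.37/95.6)]
    = 3.3921 × [0.0098187 + 0.034158] = 0.1492 m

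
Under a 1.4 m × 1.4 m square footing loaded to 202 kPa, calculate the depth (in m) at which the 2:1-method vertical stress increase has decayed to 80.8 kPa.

z ≈ 0.814 m

2:1 spreading — at depth z the loaded area has grown by z in each plan dimension:
qB²/(B+z)² = Δσ_z ⇒ z = B(√(q/Δσ_z) − 1) = 1.4×(√(202/80.8) − 1) = 0.8136 m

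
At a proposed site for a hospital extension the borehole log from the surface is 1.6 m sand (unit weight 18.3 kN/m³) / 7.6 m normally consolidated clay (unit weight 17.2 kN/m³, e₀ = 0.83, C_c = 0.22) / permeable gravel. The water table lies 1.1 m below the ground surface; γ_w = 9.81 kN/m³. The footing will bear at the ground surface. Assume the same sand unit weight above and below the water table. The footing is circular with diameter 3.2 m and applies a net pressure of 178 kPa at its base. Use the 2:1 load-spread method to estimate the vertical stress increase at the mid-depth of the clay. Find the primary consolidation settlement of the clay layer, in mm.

S_c ≈ 153 mm

Mid-depth of clay below the ground surface: z = 1.6 + 7.6/2 = 5.4 m.
Total vertical stress at mid-clay: σ_v = 18.3×1.6 + 17.2×3.8 = 94.64 kPa.
Pore pressure: u = 9.81×(5.4 − 1.1) = 42.183 kPa.
Initial effective stress: σ'_0 = σ_v − u = 94.64 − 42.183 = 52.457 kPa.
Stress increase at mid-clay by the 2:1 spreading method:
Δσ ≈ qD²/(D+z)² = 178×3.2²/(3.2+5.4)² = 24.645 kPa
Final effective stress: σ'_f = σ'_0 + Δσ = 52.457 + 24.645 = 77.102 kPa.
Normally consolidated clay, so the full stress increment lies on the virgin compression line:
S_c = C_c·H/(1+e₀)·log₁₀(σ'_f/σ'_0) = 0.22×7.6/(1+0.83)×log₁₀(77.102/52.457)
    = 0.91366 × 0.16726 = 0.1528 m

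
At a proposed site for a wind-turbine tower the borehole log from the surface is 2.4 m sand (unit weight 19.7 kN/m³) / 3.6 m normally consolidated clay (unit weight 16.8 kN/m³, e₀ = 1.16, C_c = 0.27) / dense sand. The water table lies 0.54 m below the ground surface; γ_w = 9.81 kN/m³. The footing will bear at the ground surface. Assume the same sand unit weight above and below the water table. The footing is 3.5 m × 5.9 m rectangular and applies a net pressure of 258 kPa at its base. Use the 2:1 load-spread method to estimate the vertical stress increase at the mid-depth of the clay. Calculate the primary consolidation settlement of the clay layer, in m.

Mid-depth of clay below the ground surface: z = 2.4 + 3.6/2 = 4.2 m.
Total vertical stress at mid-clay: σ_v = 19.7×2.4 + 16.8×1.8 = 77.52 kPa.
Pore pressure: u = 9.81×(4.2 − 0.54) = 35.905 kPa.
Initial effective stress: σ'_0 = σ_v − u = 77.52 − 35.905 = 41.615 kPa.
Stress increase at mid-clay by the 2:1 spreading method:
Δσ = qBL/((B+z)(L+z)) = 258×3.5×5.9/((3.5+4.2)(5.9+4.2)) = 68.506 kPa
Final effective stress: σ'_f = σ'_0 + Δσ = 41.615 + 68.506 = 110.12 kPa.
Normally consolidated clay, so the full stress increment lies on the virgin compression line:
S_c = C_c·H/(1+e₀)·log₁₀(σ'_f/σ'_0) = 0.27×3.6/(1+1.16)×log₁₀(110.12/41.615)
    = 0.45 × 0.42262 = 0.1902 m

S_c ≈ 0.19 m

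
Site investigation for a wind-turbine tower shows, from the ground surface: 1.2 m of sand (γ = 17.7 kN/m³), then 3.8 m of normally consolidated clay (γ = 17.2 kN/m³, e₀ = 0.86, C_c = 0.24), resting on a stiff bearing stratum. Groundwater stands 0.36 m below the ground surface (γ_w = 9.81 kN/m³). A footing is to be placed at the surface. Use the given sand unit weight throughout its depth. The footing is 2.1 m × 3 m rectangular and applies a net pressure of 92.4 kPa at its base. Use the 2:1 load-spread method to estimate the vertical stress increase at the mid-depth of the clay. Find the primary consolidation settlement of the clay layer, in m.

S_c ≈ 0.11 m

Mid-depth of clay below the ground surface: z = 1.2 + 3.8/2 = 3.1 m.
Total vertical stress at mid-clay: σ_v = 17.7×1.2 + 17.2×1.9 = 53.92 kPa.
Pore pressure: u = 9.81×(3.1 − 0.36) = 26.879 kPa.
Initial effective stress: σ'_0 = σ_v − u = 53.92 − 26.879 = 27.041 kPa.
Stress increase at mid-clay by the 2:1 spreading method:
Δσ = qBL/((B+z)(L+z)) = 92.4×2.1×3/((2.1+3.1)(3+3.1)) = 18.352 kPa
Final effective stress: σ'_f = σ'_0 + Δσ = 27.041 + 18.352 = 45.393 kPa.
Normally consolidated clay, so the full stress increment lies on the virgin compression line:
S_c = C_c·H/(1+e₀)·log₁₀(σ'_f/σ'_0) = 0.24×3.8/(1+0.86)×log₁₀(45.393/27.041)
    = 0.49032 × 0.22497 = 0.1103 m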